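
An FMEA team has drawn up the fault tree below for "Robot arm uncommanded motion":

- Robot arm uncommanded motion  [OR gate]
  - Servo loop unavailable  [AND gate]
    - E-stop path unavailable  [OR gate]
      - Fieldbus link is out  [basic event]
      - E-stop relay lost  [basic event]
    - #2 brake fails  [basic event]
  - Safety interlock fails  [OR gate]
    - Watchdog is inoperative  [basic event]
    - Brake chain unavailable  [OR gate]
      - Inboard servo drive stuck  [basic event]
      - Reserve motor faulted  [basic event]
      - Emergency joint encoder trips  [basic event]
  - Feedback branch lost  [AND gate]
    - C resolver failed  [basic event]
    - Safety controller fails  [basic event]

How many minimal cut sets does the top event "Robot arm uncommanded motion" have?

E-stop path unavailable [OR]: union of children's cut sets → 2 cut set(s).
Servo loop unavailable [AND]: one cut set from each child combined → 2 × 1 = 2 cut set(s).
Brake chain unavailable [OR]: union of children's cut sets → 3 cut set(s).
Safety interlock fails [OR]: union of children's cut sets → 4 cut set(s).
Feedback branch lost [AND]: one cut set from each child combined → 1 × 1 = 1 cut set(s).
Robot arm uncommanded motion [OR]: union of children's cut sets → 7 cut set(s).
Minimal cut sets: {#2 brake fails, Fieldbus link is out}; {#2 brake fails, E-stop relay lost}; {Watchdog is inoperative}; {Inboard servo drive stuck}; {Reserve motor faulted}; {Emergency joint encoder trips}; {C resolver failed, Safety controller fails}.

7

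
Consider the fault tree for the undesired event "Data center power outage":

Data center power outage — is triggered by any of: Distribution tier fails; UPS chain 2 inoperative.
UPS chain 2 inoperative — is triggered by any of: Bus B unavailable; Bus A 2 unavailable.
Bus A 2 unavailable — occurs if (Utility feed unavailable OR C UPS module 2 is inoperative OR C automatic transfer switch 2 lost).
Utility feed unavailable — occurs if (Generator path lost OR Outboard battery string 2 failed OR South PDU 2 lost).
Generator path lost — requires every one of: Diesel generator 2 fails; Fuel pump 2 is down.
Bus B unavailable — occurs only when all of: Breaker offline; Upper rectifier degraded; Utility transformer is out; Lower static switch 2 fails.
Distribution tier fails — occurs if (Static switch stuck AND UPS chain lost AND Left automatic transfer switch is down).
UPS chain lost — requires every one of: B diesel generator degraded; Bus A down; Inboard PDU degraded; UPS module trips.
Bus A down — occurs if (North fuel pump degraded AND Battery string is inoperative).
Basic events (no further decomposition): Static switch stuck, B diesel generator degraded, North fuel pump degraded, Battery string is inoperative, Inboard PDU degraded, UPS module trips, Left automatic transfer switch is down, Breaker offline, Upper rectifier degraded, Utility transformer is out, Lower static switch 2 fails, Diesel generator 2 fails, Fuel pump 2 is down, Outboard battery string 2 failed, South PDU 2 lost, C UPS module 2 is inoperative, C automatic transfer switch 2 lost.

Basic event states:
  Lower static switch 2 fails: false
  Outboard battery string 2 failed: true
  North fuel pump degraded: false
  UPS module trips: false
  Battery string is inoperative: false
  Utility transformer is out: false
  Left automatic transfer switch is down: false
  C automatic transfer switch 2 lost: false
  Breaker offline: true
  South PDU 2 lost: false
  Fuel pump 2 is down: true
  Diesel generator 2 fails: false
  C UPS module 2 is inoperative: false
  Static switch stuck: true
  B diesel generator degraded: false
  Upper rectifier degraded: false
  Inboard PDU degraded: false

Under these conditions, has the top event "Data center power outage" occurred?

Bus A down [AND]: North fuel pump degraded=not, Battery string is inoperative=not → not all inputs occur → does not occur.
UPS chain lost [AND]: B diesel generator degraded=not, Bus A down=not, Inboard PDU degraded=not, UPS module trips=not → not all inputs occur → does not occur.
Distribution tier fails [AND]: Static switch stuck=occurs, UPS chain lost=not, Left automatic transfer switch is down=not → not all inputs occur → does not occur.
Bus B unavailable [AND]: Breaker offline=occurs, Upper rectifier degraded=not, Utility transformer is out=not, Lower static switch 2 fails=not → not all inputs occur → does not occur.
Generator path lost [AND]: Diesel generator 2 fails=not, Fuel pump 2 is down=occurs → not all inputs occur → does not occur.
Utility feed unavailable [OR]: Generator path lost=not, Outboard battery string 2 failed=occurs, South PDU 2 lost=not → at least one input occurs → occurs.
Bus A 2 unavailable [OR]: Utility feed unavailable=occurs, C UPS module 2 is inoperative=not, C automatic transfer switch 2 lost=not → at least one input occurs → occurs.
UPS chain 2 inoperative [OR]: Bus B unavailable=not, Bus A 2 unavailable=occurs → at least one input occurs → occurs.
Data center power outage [OR]: Distribution tier fails=not, UPS chain 2 inoperative=occurs → at least one input occurs → occurs.

Yes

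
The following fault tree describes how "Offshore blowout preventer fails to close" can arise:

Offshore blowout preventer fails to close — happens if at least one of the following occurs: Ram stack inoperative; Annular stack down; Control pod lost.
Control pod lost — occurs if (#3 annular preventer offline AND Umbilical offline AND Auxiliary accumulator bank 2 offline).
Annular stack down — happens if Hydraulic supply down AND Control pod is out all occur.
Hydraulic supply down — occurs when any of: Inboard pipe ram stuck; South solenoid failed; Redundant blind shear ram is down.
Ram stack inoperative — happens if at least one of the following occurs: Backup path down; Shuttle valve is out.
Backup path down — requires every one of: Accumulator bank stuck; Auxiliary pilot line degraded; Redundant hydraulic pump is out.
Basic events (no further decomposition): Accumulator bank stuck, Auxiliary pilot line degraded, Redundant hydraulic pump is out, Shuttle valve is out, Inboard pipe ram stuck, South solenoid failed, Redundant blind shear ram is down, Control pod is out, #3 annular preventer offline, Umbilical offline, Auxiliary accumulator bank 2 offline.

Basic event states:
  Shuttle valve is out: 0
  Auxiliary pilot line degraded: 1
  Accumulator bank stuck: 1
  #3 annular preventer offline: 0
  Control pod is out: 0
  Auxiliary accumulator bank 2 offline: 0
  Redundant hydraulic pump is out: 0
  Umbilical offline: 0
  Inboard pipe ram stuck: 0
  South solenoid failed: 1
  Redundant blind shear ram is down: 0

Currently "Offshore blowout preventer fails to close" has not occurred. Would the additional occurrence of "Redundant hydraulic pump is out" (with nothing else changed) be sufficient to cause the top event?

Counterfactual: set "Redundant hydraulic pump is out" to occurred.
Backup path down [AND]: Accumulator bank stuck=occurs, Auxiliary pilot line degraded=occurs, Redundant hydraulic pump is out=occurs → all inputs occur → occurs.
Ram stack inoperative [OR]: Backup path down=occurs, Shuttle valve is out=not → at least one input occurs → occurs.
Hydraulic supply down [OR]: Inboard pipe ram stuck=not, South solenoid failed=occurs, Redundant blind shear ram is down=not → at least one input occurs → occurs.
Annular stack down [AND]: Hydraulic supply down=occurs, Control pod is out=not → not all inputs occur → does not occur.
Control pod lost [AND]: #3 annular preventer offline=not, Umbilical offline=not, Auxiliary accumulator bank 2 offline=not → not all inputs occur → does not occur.
Offshore blowout preventer fails to close [OR]: Ram stack inoperative=occurs, Annular stack down=not, Control pod lost=not → at least one input occurs → occurs.

Yes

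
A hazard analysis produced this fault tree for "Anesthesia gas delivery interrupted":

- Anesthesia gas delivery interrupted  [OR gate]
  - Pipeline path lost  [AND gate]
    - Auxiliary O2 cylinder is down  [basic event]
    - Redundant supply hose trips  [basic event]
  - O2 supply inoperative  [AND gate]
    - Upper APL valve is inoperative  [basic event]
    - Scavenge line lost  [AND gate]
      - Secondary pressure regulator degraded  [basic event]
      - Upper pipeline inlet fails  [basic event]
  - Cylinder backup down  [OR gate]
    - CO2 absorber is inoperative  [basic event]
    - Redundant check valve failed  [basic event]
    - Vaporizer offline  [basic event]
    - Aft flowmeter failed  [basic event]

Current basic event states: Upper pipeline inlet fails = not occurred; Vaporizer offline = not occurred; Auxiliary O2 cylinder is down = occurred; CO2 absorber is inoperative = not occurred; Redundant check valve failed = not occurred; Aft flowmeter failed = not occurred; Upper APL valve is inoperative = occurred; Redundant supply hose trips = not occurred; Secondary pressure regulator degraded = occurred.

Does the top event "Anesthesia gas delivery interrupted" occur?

No

Pipeline path lost [AND]: Auxiliary O2 cylinder is down=occurs, Redundant supply hose trips=not → not all inputs occur → does not occur.
Scavenge line lost [AND]: Secondary pressure regulator degraded=occurs, Upper pipeline inlet fails=not → not all inputs occur → does not occur.
O2 supply inoperative [AND]: Upper APL valve is inoperative=occurs, Scavenge line lost=not → not all inputs occur → does not occur.
Cylinder backup down [OR]: CO2 absorber is inoperative=not, Redundant check valve failed=not, Vaporizer offline=not, Aft flowmeter failed=not → no input occurs → does not occur.
Anesthesia gas delivery interrupted [OR]: Pipeline path lost=not, O2 supply inoperative=not, Cylinder backup down=not → no input occurs → does not occur.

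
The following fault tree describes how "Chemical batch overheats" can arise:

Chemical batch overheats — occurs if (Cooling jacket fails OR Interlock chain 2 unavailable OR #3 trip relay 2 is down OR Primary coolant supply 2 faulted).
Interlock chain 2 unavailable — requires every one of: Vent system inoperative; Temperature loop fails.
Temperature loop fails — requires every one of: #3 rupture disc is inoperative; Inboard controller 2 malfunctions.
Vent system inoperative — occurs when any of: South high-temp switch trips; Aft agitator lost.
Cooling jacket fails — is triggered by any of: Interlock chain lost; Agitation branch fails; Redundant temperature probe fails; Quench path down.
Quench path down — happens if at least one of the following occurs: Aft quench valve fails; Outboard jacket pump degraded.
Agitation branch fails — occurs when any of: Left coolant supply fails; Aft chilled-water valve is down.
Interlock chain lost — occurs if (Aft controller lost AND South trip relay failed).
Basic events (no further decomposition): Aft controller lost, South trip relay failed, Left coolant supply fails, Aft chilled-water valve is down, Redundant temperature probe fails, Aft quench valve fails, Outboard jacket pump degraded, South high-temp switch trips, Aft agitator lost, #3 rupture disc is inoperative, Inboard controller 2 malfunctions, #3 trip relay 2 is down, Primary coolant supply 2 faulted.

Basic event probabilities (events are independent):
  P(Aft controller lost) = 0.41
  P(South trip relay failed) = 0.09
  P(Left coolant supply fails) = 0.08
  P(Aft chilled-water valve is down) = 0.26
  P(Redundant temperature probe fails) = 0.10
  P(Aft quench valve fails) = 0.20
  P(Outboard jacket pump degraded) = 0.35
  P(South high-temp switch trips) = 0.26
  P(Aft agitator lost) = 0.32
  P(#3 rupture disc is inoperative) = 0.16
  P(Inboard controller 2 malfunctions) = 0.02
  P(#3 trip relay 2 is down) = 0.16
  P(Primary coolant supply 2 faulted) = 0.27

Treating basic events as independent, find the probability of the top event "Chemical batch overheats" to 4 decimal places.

P(Interlock chain lost) [AND] = 0.41 × 0.09 = 0.036900
P(Agitation branch fails) [OR] = 1 − (1−0.08) × (1−0.26) = 0.319200
P(Quench path down) [OR] = 1 − (1−0.20) × (1−0.35) = 0.480000
P(Cooling jacket fails) [OR] = 1 − (1−0.036900) × (1−0.319200) × (1−0.10) × (1−0.480000) = 0.693142
P(Vent system inoperative) [OR] = 1 − (1−0.26) × (1−0.32) = 0.496800
P(Temperature loop fails) [AND] = 0.16 × 0.02 = 0.003200
P(Interlock chain 2 unavailable) [AND] = 0.496800 × 0.003200 = 0.001590
P(Chemical batch overheats) [OR] = 1 − (1−0.693142) × (1−0.001590) × (1−0.16) × (1−0.27) = 0.812134
Rounded to 4 decimal places: P(Chemical batch overheats) ≈ 0.8121.

0.8121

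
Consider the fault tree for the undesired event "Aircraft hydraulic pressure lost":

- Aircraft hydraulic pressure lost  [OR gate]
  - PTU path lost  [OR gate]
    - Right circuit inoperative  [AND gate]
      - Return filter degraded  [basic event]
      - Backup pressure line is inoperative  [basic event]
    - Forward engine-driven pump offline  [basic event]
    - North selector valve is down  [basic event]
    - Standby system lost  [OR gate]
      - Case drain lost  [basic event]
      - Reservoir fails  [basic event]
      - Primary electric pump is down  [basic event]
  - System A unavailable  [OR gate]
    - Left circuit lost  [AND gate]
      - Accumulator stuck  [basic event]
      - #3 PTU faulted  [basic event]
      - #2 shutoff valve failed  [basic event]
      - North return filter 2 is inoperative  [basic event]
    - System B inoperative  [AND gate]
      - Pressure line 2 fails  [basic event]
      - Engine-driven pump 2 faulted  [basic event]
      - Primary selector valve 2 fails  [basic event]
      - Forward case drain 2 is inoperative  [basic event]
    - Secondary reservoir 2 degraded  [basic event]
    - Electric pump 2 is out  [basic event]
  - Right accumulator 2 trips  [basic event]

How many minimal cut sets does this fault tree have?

11

Right circuit inoperative [AND]: one cut set from each child combined → 1 × 1 = 1 cut set(s).
Standby system lost [OR]: union of children's cut sets → 3 cut set(s).
PTU path lost [OR]: union of children's cut sets → 6 cut set(s).
Left circuit lost [AND]: one cut set from each child combined → 1 × 1 × 1 × 1 = 1 cut set(s).
System B inoperative [AND]: one cut set from each child combined → 1 × 1 × 1 × 1 = 1 cut set(s).
System A unavailable [OR]: union of children's cut sets → 4 cut set(s).
Aircraft hydraulic pressure lost [OR]: union of children's cut sets → 11 cut set(s).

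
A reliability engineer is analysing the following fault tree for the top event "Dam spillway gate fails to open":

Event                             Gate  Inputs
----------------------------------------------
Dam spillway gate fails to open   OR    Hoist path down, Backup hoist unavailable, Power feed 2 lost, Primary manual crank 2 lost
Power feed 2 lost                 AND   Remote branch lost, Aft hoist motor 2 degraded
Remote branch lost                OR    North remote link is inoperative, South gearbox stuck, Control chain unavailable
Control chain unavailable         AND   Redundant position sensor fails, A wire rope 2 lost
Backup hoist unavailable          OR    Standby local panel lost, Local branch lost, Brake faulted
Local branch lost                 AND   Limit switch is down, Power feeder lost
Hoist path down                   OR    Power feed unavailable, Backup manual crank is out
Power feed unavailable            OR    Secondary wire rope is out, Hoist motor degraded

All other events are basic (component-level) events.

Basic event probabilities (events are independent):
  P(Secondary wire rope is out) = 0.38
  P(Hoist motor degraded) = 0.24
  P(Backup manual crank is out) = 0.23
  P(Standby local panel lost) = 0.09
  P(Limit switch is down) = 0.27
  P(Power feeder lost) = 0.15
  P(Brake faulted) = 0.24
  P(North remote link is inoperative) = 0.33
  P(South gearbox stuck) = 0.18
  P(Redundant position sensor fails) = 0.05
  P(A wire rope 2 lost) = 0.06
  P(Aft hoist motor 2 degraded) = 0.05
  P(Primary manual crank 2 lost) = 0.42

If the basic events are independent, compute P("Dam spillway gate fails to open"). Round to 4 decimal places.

0.8635

P(Power feed unavailable) [OR] = 1 − (1−0.38) × (1−0.24) = 0.528800
P(Hoist path down) [OR] = 1 − (1−0.528800) × (1−0.23) = 0.637176
P(Local branch lost) [AND] = 0.27 × 0.15 = 0.040500
P(Backup hoist unavailable) [OR] = 1 − (1−0.09) × (1−0.040500) × (1−0.24) = 0.336410
P(Control chain unavailable) [AND] = 0.05 × 0.06 = 0.003000
P(Remote branch lost) [OR] = 1 − (1−0.33) × (1−0.18) × (1−0.003000) = 0.452248
P(Power feed 2 lost) [AND] = 0.452248 × 0.05 = 0.022612
P(Dam spillway gate fails to open) [OR] = 1 − (1−0.637176) × (1−0.336410) × (1−0.022612) × (1−0.42) = 0.863513
Rounded to 4 decimal places: P(Dam spillway gate fails to open) ≈ 0.8635.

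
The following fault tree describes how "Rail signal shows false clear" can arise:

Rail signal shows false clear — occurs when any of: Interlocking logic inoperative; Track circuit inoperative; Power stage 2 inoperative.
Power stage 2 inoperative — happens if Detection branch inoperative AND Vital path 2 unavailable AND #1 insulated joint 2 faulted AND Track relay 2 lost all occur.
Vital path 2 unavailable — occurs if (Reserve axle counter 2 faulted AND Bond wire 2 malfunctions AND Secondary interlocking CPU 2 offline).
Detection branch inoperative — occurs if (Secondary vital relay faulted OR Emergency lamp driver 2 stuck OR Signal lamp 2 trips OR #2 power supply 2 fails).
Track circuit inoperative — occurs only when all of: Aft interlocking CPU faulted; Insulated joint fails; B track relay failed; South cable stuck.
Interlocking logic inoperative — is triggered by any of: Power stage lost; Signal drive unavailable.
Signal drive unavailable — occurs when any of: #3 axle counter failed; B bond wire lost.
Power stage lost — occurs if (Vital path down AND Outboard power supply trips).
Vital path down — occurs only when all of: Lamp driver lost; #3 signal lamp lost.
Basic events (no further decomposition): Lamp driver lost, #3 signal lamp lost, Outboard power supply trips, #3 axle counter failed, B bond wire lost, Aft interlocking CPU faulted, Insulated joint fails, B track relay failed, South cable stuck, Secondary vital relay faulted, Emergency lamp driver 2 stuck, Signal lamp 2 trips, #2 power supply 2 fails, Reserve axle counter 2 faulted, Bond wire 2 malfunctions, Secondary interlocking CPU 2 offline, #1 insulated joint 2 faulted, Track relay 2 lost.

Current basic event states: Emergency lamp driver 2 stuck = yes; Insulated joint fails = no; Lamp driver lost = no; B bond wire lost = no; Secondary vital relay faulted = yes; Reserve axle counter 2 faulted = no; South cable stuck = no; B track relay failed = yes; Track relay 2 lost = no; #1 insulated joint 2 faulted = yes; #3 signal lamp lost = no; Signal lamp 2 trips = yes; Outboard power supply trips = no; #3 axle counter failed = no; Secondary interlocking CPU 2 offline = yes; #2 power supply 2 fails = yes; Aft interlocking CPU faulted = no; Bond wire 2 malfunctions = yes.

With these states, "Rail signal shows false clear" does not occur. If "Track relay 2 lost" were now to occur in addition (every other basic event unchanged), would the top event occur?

No

Counterfactual: set "Track relay 2 lost" to occurred.
Vital path down [AND]: Lamp driver lost=not, #3 signal lamp lost=not → not all inputs occur → does not occur.
Power stage lost [AND]: Vital path down=not, Outboard power supply trips=not → not all inputs occur → does not occur.
Signal drive unavailable [OR]: #3 axle counter failed=not, B bond wire lost=not → no input occurs → does not occur.
Interlocking logic inoperative [OR]: Power stage lost=not, Signal drive unavailable=not → no input occurs → does not occur.
Track circuit inoperative [AND]: Aft interlocking CPU faulted=not, Insulated joint fails=not, B track relay failed=occurs, South cable stuck=not → not all inputs occur → does not occur.
Detection branch inoperative [OR]: Secondary vital relay faulted=occurs, Emergency lamp driver 2 stuck=occurs, Signal lamp 2 trips=occurs, #2 power supply 2 fails=occurs → at least one input occurs → occurs.
Vital path 2 unavailable [AND]: Reserve axle counter 2 faulted=not, Bond wire 2 malfunctions=occurs, Secondary interlocking CPU 2 offline=occurs → not all inputs occur → does not occur.
Power stage 2 inoperative [AND]: Detection branch inoperative=occurs, Vital path 2 unavailable=not, #1 insulated joint 2 faulted=occurs, Track relay 2 lost=occurs → not all inputs occur → does not occur.
Rail signal shows false clear [OR]: Interlocking logic inoperative=not, Track circuit inoperative=not, Power stage 2 inoperative=not → no input occurs → does not occur.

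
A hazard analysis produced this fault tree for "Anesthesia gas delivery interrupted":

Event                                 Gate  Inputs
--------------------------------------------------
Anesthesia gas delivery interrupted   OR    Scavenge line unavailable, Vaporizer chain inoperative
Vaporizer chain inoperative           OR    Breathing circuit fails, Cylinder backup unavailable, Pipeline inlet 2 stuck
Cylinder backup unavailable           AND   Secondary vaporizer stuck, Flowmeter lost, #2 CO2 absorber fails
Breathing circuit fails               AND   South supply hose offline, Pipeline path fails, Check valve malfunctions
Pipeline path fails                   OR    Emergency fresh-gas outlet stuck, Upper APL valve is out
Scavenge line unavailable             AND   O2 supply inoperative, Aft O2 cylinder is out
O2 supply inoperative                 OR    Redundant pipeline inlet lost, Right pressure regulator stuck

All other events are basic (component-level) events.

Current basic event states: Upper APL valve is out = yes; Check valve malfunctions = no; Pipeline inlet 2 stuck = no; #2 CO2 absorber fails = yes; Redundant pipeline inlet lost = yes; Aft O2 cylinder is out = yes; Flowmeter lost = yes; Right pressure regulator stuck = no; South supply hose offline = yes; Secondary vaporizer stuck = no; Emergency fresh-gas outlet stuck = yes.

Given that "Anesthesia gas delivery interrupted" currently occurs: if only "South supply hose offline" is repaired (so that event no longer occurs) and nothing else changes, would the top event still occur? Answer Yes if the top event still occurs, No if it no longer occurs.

Counterfactual: set "South supply hose offline" to not occurred.
O2 supply inoperative [OR]: Redundant pipeline inlet lost=occurs, Right pressure regulator stuck=not → at least one input occurs → occurs.
Scavenge line unavailable [AND]: O2 supply inoperative=occurs, Aft O2 cylinder is out=occurs → all inputs occur → occurs.
Pipeline path fails [OR]: Emergency fresh-gas outlet stuck=occurs, Upper APL valve is out=occurs → at least one input occurs → occurs.
Breathing circuit fails [AND]: South supply hose offline=not, Pipeline path fails=occurs, Check valve malfunctions=not → not all inputs occur → does not occur.
Cylinder backup unavailable [AND]: Secondary vaporizer stuck=not, Flowmeter lost=occurs, #2 CO2 absorber fails=occurs → not all inputs occur → does not occur.
Vaporizer chain inoperative [OR]: Breathing circuit fails=not, Cylinder backup unavailable=not, Pipeline inlet 2 stuck=not → no input occurs → does not occur.
Anesthesia gas delivery interrupted [OR]: Scavenge line unavailable=occurs, Vaporizer chain inoperative=not → at least one input occurs → occurs.

Yes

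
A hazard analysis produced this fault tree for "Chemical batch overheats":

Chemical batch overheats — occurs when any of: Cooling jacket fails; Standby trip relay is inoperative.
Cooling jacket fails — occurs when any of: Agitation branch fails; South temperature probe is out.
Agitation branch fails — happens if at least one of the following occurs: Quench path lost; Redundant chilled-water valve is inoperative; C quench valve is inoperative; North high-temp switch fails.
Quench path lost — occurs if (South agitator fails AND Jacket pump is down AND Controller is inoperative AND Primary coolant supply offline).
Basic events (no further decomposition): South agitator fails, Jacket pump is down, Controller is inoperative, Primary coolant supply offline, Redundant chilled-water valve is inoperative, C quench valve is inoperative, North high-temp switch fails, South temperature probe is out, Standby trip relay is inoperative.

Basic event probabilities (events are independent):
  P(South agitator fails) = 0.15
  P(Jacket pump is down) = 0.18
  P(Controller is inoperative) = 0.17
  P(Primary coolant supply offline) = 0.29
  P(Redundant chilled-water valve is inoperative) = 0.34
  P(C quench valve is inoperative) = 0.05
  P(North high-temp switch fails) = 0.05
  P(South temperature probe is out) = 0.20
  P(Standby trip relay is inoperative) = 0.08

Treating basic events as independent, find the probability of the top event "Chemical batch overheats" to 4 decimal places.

0.5622

P(Quench path lost) [AND] = 0.15 × 0.18 × 0.17 × 0.29 = 0.001331
P(Agitation branch fails) [OR] = 1 − (1−0.001331) × (1−0.34) × (1−0.05) × (1−0.05) = 0.405143
P(Cooling jacket fails) [OR] = 1 − (1−0.405143) × (1−0.20) = 0.524114
P(Chemical batch overheats) [OR] = 1 − (1−0.524114) × (1−0.08) = 0.562185
Rounded to 4 decimal places: P(Chemical batch overheats) ≈ 0.5622.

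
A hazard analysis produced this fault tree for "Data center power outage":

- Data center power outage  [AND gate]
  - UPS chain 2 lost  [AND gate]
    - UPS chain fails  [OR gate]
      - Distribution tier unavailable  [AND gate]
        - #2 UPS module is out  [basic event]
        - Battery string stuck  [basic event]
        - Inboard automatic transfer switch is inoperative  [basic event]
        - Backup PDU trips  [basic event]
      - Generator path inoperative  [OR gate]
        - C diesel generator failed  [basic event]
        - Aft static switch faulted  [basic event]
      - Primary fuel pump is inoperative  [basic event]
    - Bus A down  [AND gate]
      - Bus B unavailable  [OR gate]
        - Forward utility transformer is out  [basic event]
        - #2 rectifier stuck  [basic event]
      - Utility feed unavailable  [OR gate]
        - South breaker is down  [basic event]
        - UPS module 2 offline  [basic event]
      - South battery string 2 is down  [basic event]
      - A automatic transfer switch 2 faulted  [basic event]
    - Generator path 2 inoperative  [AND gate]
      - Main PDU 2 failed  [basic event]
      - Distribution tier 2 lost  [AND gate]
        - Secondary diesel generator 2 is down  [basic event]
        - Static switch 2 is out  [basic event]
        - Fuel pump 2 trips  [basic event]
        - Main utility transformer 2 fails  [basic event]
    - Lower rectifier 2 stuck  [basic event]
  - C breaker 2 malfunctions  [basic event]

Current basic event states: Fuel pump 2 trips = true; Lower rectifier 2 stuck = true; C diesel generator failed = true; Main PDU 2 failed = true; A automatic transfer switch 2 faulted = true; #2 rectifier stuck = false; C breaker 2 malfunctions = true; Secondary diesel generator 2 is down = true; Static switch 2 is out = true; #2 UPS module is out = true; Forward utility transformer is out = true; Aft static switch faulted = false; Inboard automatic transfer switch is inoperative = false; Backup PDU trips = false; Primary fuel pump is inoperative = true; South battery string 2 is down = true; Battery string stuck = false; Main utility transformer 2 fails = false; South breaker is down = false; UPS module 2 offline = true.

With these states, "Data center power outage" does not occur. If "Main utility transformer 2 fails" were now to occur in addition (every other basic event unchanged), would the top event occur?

Yes

Counterfactual: set "Main utility transformer 2 fails" to occurred.
Distribution tier unavailable [AND]: #2 UPS module is out=occurs, Battery string stuck=not, Inboard automatic transfer switch is inoperative=not, Backup PDU trips=not → not all inputs occur → does not occur.
Generator path inoperative [OR]: C diesel generator failed=occurs, Aft static switch faulted=not → at least one input occurs → occurs.
UPS chain fails [OR]: Distribution tier unavailable=not, Generator path inoperative=occurs, Primary fuel pump is inoperative=occurs → at least one input occurs → occurs.
Bus B unavailable [OR]: Forward utility transformer is out=occurs, #2 rectifier stuck=not → at least one input occurs → occurs.
Utility feed unavailable [OR]: South breaker is down=not, UPS module 2 offline=occurs → at least one input occurs → occurs.
Bus A down [AND]: Bus B unavailable=occurs, Utility feed unavailable=occurs, South battery string 2 is down=occurs, A automatic transfer switch 2 faulted=occurs → all inputs occur → occurs.
Distribution tier 2 lost [AND]: Secondary diesel generator 2 is down=occurs, Static switch 2 is out=occurs, Fuel pump 2 trips=occurs, Main utility transformer 2 fails=occurs → all inputs occur → occurs.
Generator path 2 inoperative [AND]: Main PDU 2 failed=occurs, Distribution tier 2 lost=occurs → all inputs occur → occurs.
UPS chain 2 lost [AND]: UPS chain fails=occurs, Bus A down=occurs, Generator path 2 inoperative=occurs, Lower rectifier 2 stuck=occurs → all inputs occur → occurs.
Data center power outage [AND]: UPS chain 2 lost=occurs, C breaker 2 malfunctions=occurs → all inputs occur → occurs.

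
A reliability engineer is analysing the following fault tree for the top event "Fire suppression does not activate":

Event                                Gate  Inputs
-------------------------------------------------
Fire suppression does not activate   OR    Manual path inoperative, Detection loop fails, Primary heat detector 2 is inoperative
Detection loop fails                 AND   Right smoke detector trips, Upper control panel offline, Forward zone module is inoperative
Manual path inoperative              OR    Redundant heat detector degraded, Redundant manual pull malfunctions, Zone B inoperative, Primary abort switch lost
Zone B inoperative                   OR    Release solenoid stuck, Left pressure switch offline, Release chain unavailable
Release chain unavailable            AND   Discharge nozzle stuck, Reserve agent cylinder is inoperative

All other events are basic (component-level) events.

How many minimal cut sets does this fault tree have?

8

Release chain unavailable [AND]: one cut set from each child combined → 1 × 1 = 1 cut set(s).
Zone B inoperative [OR]: union of children's cut sets → 3 cut set(s).
Manual path inoperative [OR]: union of children's cut sets → 6 cut set(s).
Detection loop fails [AND]: one cut set from each child combined → 1 × 1 × 1 = 1 cut set(s).
Fire suppression does not activate [OR]: union of children's cut sets → 8 cut set(s).
Minimal cut sets: {Redundant heat detector degraded}; {Redundant manual pull malfunctions}; {Release solenoid stuck}; {Left pressure switch offline}; {Discharge nozzle stuck, Reserve agent cylinder is inoperative}; {Primary abort switch lost}; {Forward zone module is inoperative, Right smoke detector trips, Upper control panel offline}; {Primary heat detector 2 is inoperative}.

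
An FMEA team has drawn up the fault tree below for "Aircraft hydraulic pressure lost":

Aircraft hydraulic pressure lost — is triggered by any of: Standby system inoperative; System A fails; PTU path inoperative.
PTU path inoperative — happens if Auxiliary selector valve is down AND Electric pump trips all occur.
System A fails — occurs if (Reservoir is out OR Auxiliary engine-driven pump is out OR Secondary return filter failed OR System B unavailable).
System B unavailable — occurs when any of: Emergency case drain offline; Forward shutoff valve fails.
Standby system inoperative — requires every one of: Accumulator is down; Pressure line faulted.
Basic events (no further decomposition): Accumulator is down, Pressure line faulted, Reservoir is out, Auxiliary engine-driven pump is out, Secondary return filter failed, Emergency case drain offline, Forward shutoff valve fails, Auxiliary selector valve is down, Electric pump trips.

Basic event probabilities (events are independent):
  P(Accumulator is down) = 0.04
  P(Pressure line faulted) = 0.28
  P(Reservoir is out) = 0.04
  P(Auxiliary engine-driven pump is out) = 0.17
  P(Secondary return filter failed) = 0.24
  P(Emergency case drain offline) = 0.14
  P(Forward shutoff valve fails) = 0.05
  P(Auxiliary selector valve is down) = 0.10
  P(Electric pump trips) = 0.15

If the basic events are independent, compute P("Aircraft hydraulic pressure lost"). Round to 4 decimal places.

P(Standby system inoperative) [AND] = 0.04 × 0.28 = 0.011200
P(System B unavailable) [OR] = 1 − (1−0.14) × (1−0.05) = 0.183000
P(System A fails) [OR] = 1 − (1−0.04) × (1−0.17) × (1−0.24) × (1−0.183000) = 0.505251
P(PTU path inoperative) [AND] = 0.10 × 0.15 = 0.015000
P(Aircraft hydraulic pressure lost) [OR] = 1 − (1−0.011200) × (1−0.505251) × (1−0.015000) = 0.518130
Rounded to 4 decimal places: P(Aircraft hydraulic pressure lost) ≈ 0.5181.

0.5181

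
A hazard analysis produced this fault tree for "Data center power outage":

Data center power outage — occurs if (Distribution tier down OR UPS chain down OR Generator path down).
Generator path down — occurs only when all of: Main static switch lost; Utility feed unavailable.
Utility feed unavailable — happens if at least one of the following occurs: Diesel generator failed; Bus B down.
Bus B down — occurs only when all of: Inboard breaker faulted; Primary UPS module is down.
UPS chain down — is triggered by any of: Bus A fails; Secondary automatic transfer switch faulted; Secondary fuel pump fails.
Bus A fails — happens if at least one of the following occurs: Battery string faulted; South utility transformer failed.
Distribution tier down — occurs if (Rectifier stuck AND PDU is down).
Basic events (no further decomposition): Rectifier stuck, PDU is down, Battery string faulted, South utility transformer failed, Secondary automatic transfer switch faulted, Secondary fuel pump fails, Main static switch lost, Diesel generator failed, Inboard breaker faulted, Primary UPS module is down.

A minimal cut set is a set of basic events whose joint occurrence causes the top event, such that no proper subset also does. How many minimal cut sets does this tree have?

Distribution tier down [AND]: one cut set from each child combined → 1 × 1 = 1 cut set(s).
Bus A fails [OR]: union of children's cut sets → 2 cut set(s).
UPS chain down [OR]: union of children's cut sets → 4 cut set(s).
Bus B down [AND]: one cut set from each child combined → 1 × 1 = 1 cut set(s).
Utility feed unavailable [OR]: union of children's cut sets → 2 cut set(s).
Generator path down [AND]: one cut set from each child combined → 1 × 2 = 2 cut set(s).
Data center power outage [OR]: union of children's cut sets → 7 cut set(s).
Minimal cut sets: {PDU is down, Rectifier stuck}; {Battery string faulted}; {South utility transformer failed}; {Secondary automatic transfer switch faulted}; {Secondary fuel pump fails}; {Diesel generator failed, Main static switch lost}; {Inboard breaker faulted, Main static switch lost, Primary UPS module is down}.

7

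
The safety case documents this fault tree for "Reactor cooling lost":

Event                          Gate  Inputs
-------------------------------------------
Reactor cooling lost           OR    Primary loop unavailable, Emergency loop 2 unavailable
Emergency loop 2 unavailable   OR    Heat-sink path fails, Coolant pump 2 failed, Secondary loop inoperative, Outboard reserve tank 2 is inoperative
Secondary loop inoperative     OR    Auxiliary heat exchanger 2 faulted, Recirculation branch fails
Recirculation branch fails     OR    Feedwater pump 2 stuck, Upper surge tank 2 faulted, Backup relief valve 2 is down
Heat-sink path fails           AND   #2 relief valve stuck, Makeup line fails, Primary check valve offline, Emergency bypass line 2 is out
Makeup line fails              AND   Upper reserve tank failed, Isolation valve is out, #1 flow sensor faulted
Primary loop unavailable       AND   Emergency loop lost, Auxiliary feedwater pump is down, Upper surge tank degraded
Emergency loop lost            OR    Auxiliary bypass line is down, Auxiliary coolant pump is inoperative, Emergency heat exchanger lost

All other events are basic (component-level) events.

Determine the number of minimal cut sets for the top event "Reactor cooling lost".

10

Emergency loop lost [OR]: union of children's cut sets → 3 cut set(s).
Primary loop unavailable [AND]: one cut set from each child combined → 3 × 1 × 1 = 3 cut set(s).
Makeup line fails [AND]: one cut set from each child combined → 1 × 1 × 1 = 1 cut set(s).
Heat-sink path fails [AND]: one cut set from each child combined → 1 × 1 × 1 × 1 = 1 cut set(s).
Recirculation branch fails [OR]: union of children's cut sets → 3 cut set(s).
Secondary loop inoperative [OR]: union of children's cut sets → 4 cut set(s).
Emergency loop 2 unavailable [OR]: union of children's cut sets → 7 cut set(s).
Reactor cooling lost [OR]: union of children's cut sets → 10 cut set(s).
Minimal cut sets: {Auxiliary bypass line is down, Auxiliary feedwater pump is down, Upper surge tank degraded}; {Auxiliary coolant pump is inoperative, Auxiliary feedwater pump is down, Upper surge tank degraded}; {Auxiliary feedwater pump is down, Emergency heat exchanger lost, Upper surge tank degraded}; {#1 flow sensor faulted, #2 relief valve stuck, Emergency bypass line 2 is out, Isolation valve is out, Primary check valve offline, Upper reserve tank failed}; {Coolant pump 2 failed}; {Auxiliary heat exchanger 2 faulted}; {Feedwater pump 2 stuck}; {Upper surge tank 2 faulted}; {Backup relief valve 2 is down}; {Outboard reserve tank 2 is inoperative}.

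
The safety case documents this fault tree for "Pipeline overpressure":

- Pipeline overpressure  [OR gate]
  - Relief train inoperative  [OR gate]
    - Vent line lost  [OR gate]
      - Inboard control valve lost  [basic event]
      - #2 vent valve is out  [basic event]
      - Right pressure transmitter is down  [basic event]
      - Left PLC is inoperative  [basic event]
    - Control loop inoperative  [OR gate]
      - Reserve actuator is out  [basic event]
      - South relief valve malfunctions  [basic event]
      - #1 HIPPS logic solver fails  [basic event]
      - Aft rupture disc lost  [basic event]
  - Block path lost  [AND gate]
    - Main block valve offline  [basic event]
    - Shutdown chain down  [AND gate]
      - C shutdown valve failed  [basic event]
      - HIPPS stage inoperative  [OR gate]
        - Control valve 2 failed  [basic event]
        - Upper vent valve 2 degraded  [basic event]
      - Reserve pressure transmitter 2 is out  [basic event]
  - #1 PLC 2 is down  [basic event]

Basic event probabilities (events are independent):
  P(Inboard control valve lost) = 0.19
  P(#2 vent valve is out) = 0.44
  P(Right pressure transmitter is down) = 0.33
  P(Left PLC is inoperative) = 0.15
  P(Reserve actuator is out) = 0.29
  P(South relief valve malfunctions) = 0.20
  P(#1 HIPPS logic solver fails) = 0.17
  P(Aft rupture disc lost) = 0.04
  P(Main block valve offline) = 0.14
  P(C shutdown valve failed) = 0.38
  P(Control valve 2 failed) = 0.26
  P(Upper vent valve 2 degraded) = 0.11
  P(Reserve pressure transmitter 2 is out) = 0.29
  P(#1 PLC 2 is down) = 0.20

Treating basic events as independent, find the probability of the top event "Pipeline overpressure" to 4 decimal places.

P(Vent line lost) [OR] = 1 − (1−0.19) × (1−0.44) × (1−0.33) × (1−0.15) = 0.741675
P(Control loop inoperative) [OR] = 1 − (1−0.29) × (1−0.20) × (1−0.17) × (1−0.04) = 0.547418
P(Relief train inoperative) [OR] = 1 − (1−0.741675) × (1−0.547418) = 0.883087
P(HIPPS stage inoperative) [OR] = 1 − (1−0.26) × (1−0.11) = 0.341400
P(Shutdown chain down) [AND] = 0.38 × 0.341400 × 0.29 = 0.037622
P(Block path lost) [AND] = 0.14 × 0.037622 = 0.005267
P(Pipeline overpressure) [OR] = 1 − (1−0.883087) × (1−0.005267) × (1−0.20) = 0.906962
Rounded to 4 decimal places: P(Pipeline overpressure) ≈ 0.9070.

0.9070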